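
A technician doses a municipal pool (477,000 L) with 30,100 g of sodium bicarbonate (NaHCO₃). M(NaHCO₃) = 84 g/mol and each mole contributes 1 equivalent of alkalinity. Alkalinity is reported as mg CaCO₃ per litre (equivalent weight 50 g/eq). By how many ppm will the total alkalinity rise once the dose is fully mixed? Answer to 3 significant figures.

37.6 ppm

Moles of NaHCO₃: 30,100 g ÷ 84 g/mol = 358.3 mol → 358.3 eq of alkalinity.
As CaCO₃: 358.3 eq × 50 g/eq = 17,920 g.
Rise: 17,920 g / 477,000 L × 1000 = 37.56 mg/L.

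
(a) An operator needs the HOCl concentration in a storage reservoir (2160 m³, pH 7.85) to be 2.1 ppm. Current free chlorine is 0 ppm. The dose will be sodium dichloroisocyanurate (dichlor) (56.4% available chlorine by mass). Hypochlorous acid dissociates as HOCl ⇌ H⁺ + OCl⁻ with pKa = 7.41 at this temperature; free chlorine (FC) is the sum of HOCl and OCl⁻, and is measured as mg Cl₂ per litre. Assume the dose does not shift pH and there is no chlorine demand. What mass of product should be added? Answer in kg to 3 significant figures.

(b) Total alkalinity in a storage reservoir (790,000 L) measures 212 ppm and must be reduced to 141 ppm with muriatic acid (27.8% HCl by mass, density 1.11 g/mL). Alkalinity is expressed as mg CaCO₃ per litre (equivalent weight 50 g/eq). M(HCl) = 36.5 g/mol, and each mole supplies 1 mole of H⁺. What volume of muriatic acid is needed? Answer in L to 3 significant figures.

(a) Volume: 2160 m³ = 2,160,000 L.
(a) [OCl⁻]/[HOCl] = 10^(pH − pKa) = 10^(7.85 − 7.41) = 2.754; fraction as HOCl = 1/(1 + 2.754) = 0.2664.
(a) Free chlorine required for 2.1 ppm HOCl: 2.1 / 0.2664 = 7.884 ppm.
(a) FC to add: 7.884 − 0 = 7.884 mg/L as Cl₂.
(a) Cl₂ equivalent: 7.884 mg/L × 2,160,000 L = 17,030 g.
(a) Product at 56.4% available Cl: 17,030 / 0.564 = 30,190 g.

(b) Alkalinity to neutralize: (212 − 141) = 71 mg/L as CaCO₃ × 790,000 L = 56,090 g as CaCO₃.
(b) Equivalents of H⁺ required: 56,090 ÷ 50 g/eq = 1122 eq = 1122 mol HCl.
(b) Mass of HCl: 1122 × 36.5 = 40,950 g.
(b) Mass of 27.8% solution: 40,950 / 0.278 = 147,300 g.
(b) Volume: 147,300 g ÷ 1.11 g/mL = 132,700 mL.

(a) 30.2 kg; (b) 133 L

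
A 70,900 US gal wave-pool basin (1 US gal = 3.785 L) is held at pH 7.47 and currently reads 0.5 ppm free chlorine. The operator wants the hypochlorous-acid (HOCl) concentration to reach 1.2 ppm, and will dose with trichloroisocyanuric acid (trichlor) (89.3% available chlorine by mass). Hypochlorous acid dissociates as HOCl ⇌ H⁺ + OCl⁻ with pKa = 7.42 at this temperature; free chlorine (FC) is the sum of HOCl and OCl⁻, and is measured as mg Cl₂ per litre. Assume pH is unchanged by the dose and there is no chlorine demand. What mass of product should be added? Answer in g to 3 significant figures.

615 g

Volume: 70,900 US gal × 3.785 L/gal = 268,356 L.
[OCl⁻]/[HOCl] = 10^(pH − pKa) = 10^(7.47 − 7.42) = 1.122; fraction as HOCl = 1/(1 + 1.122) = 0.4712.
Free chlorine required for 1.2 ppm HOCl: 1.2 / 0.4712 = 2.546 ppm.
FC to add: 2.546 − 0.5 = 2.046 mg/L as Cl₂.
Cl₂ equivalent: 2.046 mg/L × 268,356 L = 549.2 g.
Product at 89.3% available Cl: 549.2 / 0.893 = 615 g.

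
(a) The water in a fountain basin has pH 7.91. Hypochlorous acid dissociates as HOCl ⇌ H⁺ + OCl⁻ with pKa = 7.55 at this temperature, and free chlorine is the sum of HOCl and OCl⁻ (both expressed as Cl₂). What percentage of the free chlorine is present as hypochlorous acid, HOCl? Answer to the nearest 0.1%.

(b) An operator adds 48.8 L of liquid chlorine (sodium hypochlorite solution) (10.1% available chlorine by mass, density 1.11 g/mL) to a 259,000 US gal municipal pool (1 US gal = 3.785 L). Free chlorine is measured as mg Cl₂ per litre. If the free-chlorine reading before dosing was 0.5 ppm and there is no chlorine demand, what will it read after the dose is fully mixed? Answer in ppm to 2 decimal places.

(a) [OCl⁻]/[HOCl] = 10^(pH − pKa) = 10^(7.91 − 7.55) = 10^0.36 = 2.291.
(a) Fraction as HOCl = 1 / (1 + 2.291) = 0.3039.

(b) Volume: 259,000 US gal × 3.785 L/gal = 980,315 L.
(b) Mass of solution: 48.8 L × 1000 mL/L × 1.11 g/mL = 54,170 g.
(b) Available chlorine delivered: 54,170 g × 0.101 = 5471 g as Cl₂.
(b) Concentration rise: 5471 g / 980,315 L = 5.581 mg/L = 5.58 ppm.
(b) Final FC: 0.5 + 5.58 = 6.08 ppm.

(a) 30.4%; (b) 6.08 ppm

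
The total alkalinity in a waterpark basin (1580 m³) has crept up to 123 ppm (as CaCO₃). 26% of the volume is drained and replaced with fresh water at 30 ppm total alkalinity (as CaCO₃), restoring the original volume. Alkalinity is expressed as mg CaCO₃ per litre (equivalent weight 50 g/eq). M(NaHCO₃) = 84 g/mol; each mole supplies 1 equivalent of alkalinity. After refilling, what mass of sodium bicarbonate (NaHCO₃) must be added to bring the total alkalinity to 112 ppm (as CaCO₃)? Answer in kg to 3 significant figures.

Volume: 1580 m³ = 1,580,000 L.
After draining 26% and refilling: 123 × 0.74 + 30 × 0.26 = 98.82 ppm.
Deficit to target: 112 − 98.82 = 13.18 mg/L.
As CaCO₃: 13.18 mg/L × 1,580,000 L = 20,820 g; ÷ 50 g/eq ÷ 1 = 416.5 mol NaHCO₃.
Mass: 416.5 × 84 = 34,980 g.

35.0 kg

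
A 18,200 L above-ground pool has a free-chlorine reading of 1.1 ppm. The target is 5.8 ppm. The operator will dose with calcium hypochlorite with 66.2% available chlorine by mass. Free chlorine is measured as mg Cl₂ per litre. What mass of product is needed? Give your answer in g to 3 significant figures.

129 g

Chlorine deficit: 5.8 − 1.1 = 4.7 ppm = 4.7 mg/L as Cl₂.
Cl₂ equivalent needed: 4.7 mg/L × 18,200 L = 85,540 mg = 85.54 g.
Product at 66.2% available chlorine: 85.54 / 0.662 = 129.2 g.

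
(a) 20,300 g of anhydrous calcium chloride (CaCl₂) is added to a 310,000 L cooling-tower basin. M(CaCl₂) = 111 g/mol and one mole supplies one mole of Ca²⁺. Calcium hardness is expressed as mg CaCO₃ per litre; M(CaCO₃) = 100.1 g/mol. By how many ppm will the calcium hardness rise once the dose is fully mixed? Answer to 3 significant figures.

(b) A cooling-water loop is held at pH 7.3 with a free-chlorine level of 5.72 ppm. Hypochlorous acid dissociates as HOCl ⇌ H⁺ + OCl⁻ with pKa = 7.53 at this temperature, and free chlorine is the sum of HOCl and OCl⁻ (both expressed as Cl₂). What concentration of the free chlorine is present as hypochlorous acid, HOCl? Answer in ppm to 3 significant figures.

(a) 59.1 ppm; (b) 3.60 ppm

(a) Moles of Ca²⁺: 20,300 g ÷ 111 g/mol = 182.9 mol.
(a) As CaCO₃: 182.9 mol × 100.1 g/mol = 18,310 g.
(a) Rise: 18,310 g / 310,000 L × 1000 = 59.05 mg/L.

(b) [OCl⁻]/[HOCl] = 10^(pH − pKa) = 10^(7.3 − 7.53) = 10^-0.23 = 0.5888.
(b) Fraction as HOCl = 1 / (1 + 0.5888) = 0.6294.
(b) HOCl = 0.6294 × 5.72 ppm = 3.6 ppm.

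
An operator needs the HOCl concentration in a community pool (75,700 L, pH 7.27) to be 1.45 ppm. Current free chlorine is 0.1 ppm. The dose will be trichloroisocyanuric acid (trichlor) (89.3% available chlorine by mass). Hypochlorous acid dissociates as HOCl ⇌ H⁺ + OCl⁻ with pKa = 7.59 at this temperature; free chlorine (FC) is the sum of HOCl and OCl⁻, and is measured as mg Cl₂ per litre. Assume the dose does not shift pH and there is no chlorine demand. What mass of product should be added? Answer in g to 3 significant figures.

[OCl⁻]/[HOCl] = 10^(pH − pKa) = 10^(7.27 − 7.59) = 0.4786; fraction as HOCl = 1/(1 + 0.4786) = 0.6763.
Free chlorine required for 1.45 ppm HOCl: 1.45 / 0.6763 = 2.144 ppm.
FC to add: 2.144 − 0.1 = 2.044 mg/L as Cl₂.
Cl₂ equivalent: 2.044 mg/L × 75,700 L = 154.7 g.
Product at 89.3% available Cl: 154.7 / 0.893 = 173.3 g.

173 g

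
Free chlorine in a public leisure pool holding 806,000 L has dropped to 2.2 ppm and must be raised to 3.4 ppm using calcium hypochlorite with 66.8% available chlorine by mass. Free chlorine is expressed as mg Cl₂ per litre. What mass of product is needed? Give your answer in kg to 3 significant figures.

1.45 kg

Chlorine deficit: 3.4 − 2.2 = 1.2 ppm = 1.2 mg/L as Cl₂.
Cl₂ equivalent needed: 1.2 mg/L × 806,000 L = 967,200 mg = 967.2 g.
Product at 66.8% available chlorine: 967.2 / 0.668 = 1448 g.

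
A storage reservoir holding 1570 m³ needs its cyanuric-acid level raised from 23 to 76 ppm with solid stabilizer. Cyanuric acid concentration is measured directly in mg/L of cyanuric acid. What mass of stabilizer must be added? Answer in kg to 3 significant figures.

Volume: 1570 m³ = 1,570,000 L.
CYA to add: (76 − 23) = 53 mg/L × 1,570,000 L = 83,210 g cyanuric acid.

83.2 kg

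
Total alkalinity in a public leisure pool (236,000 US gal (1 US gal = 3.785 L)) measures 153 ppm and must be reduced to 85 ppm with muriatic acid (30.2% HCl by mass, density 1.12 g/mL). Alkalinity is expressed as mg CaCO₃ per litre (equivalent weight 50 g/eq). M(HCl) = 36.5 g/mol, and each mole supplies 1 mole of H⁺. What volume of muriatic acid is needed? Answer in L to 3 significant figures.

Volume: 236,000 US gal × 3.785 L/gal = 893,260 L.
Alkalinity to neutralize: (153 − 85) = 68 mg/L as CaCO₃ × 893,260 L = 60,740 g as CaCO₃.
Equivalents of H⁺ required: 60,740 ÷ 50 g/eq = 1215 eq = 1215 mol HCl.
Mass of HCl: 1215 × 36.5 = 44,340 g.
Mass of 30.2% solution: 44,340 / 0.302 = 146,800 g.
Volume: 146,800 g ÷ 1.12 g/mL = 131,100 mL.

131 L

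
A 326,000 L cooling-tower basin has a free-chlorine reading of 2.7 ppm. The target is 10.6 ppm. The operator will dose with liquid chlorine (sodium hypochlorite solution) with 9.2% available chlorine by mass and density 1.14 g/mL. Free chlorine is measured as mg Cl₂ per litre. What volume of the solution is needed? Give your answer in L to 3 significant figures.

24.6 L

Chlorine deficit: 10.6 − 2.7 = 7.9 ppm = 7.9 mg/L as Cl₂.
Cl₂ equivalent needed: 7.9 mg/L × 326,000 L = 2,575,000 mg = 2575 g.
Product at 9.2% available chlorine: 2575 / 0.092 = 27,990 g.
Volume at density 1.14 g/mL: 27,990 g ÷ 1.14 g/mL = 24,560 mL.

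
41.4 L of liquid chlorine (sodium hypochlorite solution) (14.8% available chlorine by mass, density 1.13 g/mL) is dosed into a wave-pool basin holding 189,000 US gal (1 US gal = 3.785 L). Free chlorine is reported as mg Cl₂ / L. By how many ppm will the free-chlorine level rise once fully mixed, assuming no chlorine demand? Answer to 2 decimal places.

Volume: 189,000 US gal × 3.785 L/gal = 715,365 L.
Mass of solution: 41.4 L × 1000 mL/L × 1.13 g/mL = 46,780 g.
Available chlorine delivered: 46,780 g × 0.148 = 6924 g as Cl₂.
Concentration rise: 6924 g / 715,365 L = 9.679 mg/L = 9.68 ppm.

9.68 ppm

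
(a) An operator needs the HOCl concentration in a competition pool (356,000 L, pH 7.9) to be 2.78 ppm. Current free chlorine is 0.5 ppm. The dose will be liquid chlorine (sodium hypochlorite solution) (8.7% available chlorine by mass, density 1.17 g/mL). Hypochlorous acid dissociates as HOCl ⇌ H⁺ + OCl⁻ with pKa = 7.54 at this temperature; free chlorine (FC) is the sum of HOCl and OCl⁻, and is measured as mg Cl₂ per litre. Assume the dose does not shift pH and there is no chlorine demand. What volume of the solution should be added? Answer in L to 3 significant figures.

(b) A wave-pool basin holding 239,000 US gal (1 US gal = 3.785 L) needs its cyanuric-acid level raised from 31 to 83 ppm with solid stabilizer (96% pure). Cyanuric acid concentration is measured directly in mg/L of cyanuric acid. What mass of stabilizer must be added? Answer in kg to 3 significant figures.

(a) 30.2 L; (b) 49.0 kg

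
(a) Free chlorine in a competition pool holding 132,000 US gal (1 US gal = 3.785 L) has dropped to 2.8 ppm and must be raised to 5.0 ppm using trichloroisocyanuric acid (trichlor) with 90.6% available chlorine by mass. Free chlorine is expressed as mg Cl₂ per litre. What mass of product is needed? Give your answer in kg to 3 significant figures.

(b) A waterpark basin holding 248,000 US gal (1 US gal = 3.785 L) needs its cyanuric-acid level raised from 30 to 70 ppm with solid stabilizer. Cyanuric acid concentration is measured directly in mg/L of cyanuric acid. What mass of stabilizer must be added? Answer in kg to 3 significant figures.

(a) 1.21 kg; (b) 37.5 kg

(a) Volume: 132,000 US gal × 3.785 L/gal = 499,620 L.
(a) Chlorine deficit: 5.0 − 2.8 = 2.2 ppm = 2.2 mg/L as Cl₂.
(a) Cl₂ equivalent needed: 2.2 mg/L × 499,620 L = 1,099,000 mg = 1099 g.
(a) Product at 90.6% available chlorine: 1099 / 0.906 = 1213 g.

(b) Volume: 248,000 US gal × 3.785 L/gal = 938,680 L.
(b) CYA to add: (70 − 30) = 40 mg/L × 938,680 L = 37,550 g cyanuric acid.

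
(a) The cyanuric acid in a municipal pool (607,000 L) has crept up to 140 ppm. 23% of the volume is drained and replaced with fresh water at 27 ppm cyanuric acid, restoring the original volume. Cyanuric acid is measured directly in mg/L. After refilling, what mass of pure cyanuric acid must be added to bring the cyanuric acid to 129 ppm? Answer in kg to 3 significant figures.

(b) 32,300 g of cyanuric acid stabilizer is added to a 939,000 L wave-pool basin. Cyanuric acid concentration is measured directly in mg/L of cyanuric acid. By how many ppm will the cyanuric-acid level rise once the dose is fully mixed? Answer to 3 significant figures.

(a) 9.10 kg; (b) 34.4 ppm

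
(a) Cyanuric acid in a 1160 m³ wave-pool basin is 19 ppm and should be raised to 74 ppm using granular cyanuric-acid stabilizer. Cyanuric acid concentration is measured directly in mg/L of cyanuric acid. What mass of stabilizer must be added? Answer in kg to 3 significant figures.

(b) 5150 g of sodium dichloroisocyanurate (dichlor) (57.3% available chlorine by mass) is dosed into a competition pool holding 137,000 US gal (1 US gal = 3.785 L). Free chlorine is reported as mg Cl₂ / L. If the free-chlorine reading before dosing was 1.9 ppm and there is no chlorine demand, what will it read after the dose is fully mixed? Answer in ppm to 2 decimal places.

(a) Volume: 1160 m³ = 1,160,000 L.
(a) CYA to add: (74 − 19) = 55 mg/L × 1,160,000 L = 63,800 g cyanuric acid.

(b) Volume: 137,000 US gal × 3.785 L/gal = 518,545 L.
(b) Available chlorine delivered: 5150 g × 0.573 = 2951 g as Cl₂.
(b) Concentration rise: 2951 g / 518,545 L = 5.691 mg/L = 5.69 ppm.
(b) Final FC: 1.9 + 5.69 = 7.59 ppm.

(a) 63.8 kg; (b) 7.59 ppm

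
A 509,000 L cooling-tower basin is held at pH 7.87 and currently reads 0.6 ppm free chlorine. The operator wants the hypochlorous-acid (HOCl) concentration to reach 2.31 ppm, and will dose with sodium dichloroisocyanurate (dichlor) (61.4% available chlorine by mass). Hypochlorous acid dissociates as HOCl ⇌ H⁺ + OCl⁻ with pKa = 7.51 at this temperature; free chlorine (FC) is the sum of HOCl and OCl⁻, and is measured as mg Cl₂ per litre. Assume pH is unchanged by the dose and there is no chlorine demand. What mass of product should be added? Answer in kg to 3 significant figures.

5.80 kg

[OCl⁻]/[HOCl] = 10^(pH − pKa) = 10^(7.87 − 7.51) = 2.291; fraction as HOCl = 1/(1 + 2.291) = 0.3039.
Free chlorine required for 2.31 ppm HOCl: 2.31 / 0.3039 = 7.602 ppm.
FC to add: 7.602 − 0.6 = 7.002 mg/L as Cl₂.
Cl₂ equivalent: 7.002 mg/L × 509,000 L = 3564 g.
Product at 61.4% available Cl: 3564 / 0.614 = 5805 g.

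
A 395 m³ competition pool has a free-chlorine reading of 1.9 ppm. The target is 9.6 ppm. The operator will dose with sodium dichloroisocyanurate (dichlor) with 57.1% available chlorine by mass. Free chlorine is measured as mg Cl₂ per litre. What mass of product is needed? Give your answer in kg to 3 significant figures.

Volume: 395 m³ = 395,000 L.
Chlorine deficit: 9.6 − 1.9 = 7.7 ppm = 7.7 mg/L as Cl₂.
Cl₂ equivalent needed: 7.7 mg/L × 395,000 L = 3,042,000 mg = 3042 g.
Product at 57.1% available chlorine: 3042 / 0.571 = 5327 g.

5.33 kg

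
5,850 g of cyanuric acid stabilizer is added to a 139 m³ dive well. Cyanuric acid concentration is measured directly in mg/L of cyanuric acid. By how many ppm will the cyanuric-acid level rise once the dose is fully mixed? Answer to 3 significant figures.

Volume: 139 m³ = 139,000 L.
Rise: 5,850 g / 139,000 L × 1000 = 42.09 mg/L.

42.1 ppm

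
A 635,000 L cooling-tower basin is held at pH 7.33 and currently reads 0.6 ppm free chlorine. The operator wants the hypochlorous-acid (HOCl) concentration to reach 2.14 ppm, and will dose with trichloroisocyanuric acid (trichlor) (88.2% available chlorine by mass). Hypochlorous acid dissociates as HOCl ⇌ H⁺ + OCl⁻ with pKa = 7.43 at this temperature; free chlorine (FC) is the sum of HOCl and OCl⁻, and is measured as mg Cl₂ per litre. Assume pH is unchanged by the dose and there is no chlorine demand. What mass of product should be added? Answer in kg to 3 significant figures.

2.33 kg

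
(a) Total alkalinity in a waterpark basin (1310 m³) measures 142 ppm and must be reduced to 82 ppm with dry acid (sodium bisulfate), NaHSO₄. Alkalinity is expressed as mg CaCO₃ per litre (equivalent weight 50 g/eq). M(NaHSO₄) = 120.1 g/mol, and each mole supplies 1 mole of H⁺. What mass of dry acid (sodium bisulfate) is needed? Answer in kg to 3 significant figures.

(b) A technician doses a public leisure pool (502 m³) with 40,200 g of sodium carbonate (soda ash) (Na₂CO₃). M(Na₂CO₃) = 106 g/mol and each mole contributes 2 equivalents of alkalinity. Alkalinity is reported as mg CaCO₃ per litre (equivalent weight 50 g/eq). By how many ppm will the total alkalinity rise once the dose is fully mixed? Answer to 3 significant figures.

(a) 189 kg; (b) 75.5 ppm

(a) Volume: 1310 m³ = 1,310,000 L.
(a) Alkalinity to neutralize: (142 − 82) = 60 mg/L as CaCO₃ × 1,310,000 L = 78,600 g as CaCO₃.
(a) Equivalents of H⁺ required: 78,600 ÷ 50 g/eq = 1572 eq = 1572 mol NaHSO₄.
(a) Mass of NaHSO₄: 1572 × 120.1 = 188,800 g.

(b) Volume: 502 m³ = 502,000 L.
(b) Moles of Na₂CO₃: 40,200 g ÷ 106 g/mol = 379.2 mol → 758.5 eq of alkalinity.
(b) As CaCO₃: 758.5 eq × 50 g/eq = 37,920 g.
(b) Rise: 37,920 g / 502,000 L × 1000 = 75.55 mg/L.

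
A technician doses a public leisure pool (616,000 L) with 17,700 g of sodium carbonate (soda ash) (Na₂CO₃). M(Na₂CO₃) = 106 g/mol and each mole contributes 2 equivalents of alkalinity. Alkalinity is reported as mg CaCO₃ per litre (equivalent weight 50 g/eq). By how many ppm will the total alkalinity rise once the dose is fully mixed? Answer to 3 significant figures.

Moles of Na₂CO₃: 17,700 g ÷ 106 g/mol = 167 mol → 334 eq of alkalinity.
As CaCO₃: 334 eq × 50 g/eq = 16,700 g.
Rise: 16,700 g / 616,000 L × 1000 = 27.11 mg/L.

27.1 ppm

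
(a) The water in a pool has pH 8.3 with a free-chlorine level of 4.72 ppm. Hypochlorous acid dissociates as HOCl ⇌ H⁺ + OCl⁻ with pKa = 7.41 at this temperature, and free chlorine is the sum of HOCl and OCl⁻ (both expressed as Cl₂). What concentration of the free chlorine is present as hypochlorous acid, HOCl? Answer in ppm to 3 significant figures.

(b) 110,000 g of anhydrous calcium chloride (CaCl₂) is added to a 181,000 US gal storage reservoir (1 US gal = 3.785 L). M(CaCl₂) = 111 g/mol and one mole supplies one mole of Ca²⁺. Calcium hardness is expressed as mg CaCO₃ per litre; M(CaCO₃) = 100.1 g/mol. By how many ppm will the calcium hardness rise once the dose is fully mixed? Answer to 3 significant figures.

(a) [OCl⁻]/[HOCl] = 10^(pH − pKa) = 10^(8.3 − 7.41) = 10^0.89 = 7.762.
(a) Fraction as HOCl = 1 / (1 + 7.762) = 0.1141.
(a) HOCl = 0.1141 × 4.72 ppm = 0.5387 ppm.

(b) Volume: 181,000 US gal × 3.785 L/gal = 685,085 L.
(b) Moles of Ca²⁺: 110,000 g ÷ 111 g/mol = 991 mol.
(b) As CaCO₃: 991 mol × 100.1 g/mol = 99,200 g.
(b) Rise: 99,200 g / 685,085 L × 1000 = 144.8 mg/L.

(a) 0.539 ppm; (b) 145 ppm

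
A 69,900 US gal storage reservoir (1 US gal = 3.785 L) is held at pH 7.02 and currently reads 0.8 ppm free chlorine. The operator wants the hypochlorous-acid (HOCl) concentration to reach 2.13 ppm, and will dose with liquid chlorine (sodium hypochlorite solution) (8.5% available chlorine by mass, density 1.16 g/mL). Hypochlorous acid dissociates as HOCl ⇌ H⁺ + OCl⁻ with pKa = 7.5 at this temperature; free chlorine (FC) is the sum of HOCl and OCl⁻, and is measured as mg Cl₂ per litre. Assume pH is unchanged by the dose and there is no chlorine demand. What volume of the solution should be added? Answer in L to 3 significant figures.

Volume: 69,900 US gal × 3.785 L/gal = 264,572 L.
[OCl⁻]/[HOCl] = 10^(pH − pKa) = 10^(7.02 − 7.5) = 0.3311; fraction as HOCl = 1/(1 + 0.3311) = 0.7512.
Free chlorine required for 2.13 ppm HOCl: 2.13 / 0.7512 = 2.835 ppm.
FC to add: 2.835 − 0.8 = 2.035 mg/L as Cl₂.
Cl₂ equivalent: 2.035 mg/L × 264,572 L = 538.5 g.
Product at 8.5% available Cl: 538.5 / 0.085 = 6335 g.
Volume: 6335 g ÷ 1.16 g/mL = 5461 mL.

5.46 L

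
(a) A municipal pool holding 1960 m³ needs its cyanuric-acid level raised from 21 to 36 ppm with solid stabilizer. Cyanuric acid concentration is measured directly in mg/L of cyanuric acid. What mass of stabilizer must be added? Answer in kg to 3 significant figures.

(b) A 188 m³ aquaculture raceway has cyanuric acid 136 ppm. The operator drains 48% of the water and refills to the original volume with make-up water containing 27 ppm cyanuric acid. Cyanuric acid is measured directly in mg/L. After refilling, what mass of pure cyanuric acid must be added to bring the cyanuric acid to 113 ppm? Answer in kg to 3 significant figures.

(a) 29.4 kg; (b) 5.51 kg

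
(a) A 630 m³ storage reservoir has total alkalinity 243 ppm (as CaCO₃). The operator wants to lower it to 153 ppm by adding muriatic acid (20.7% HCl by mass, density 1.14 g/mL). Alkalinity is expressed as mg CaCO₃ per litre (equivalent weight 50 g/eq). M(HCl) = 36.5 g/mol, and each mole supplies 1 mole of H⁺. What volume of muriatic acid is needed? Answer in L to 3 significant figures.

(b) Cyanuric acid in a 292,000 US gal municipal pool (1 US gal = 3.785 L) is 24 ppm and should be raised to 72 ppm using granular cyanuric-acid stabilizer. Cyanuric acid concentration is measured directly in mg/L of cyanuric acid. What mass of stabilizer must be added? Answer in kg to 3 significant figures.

(a) Volume: 630 m³ = 630,000 L.
(a) Alkalinity to neutralize: (243 − 153) = 90 mg/L as CaCO₃ × 630,000 L = 56,700 g as CaCO₃.
(a) Equivalents of H⁺ required: 56,700 ÷ 50 g/eq = 1134 eq = 1134 mol HCl.
(a) Mass of HCl: 1134 × 36.5 = 41,390 g.
(a) Mass of 20.7% solution: 41,390 / 0.207 = 200,000 g.
(a) Volume: 200,000 g ÷ 1.14 g/mL = 175,400 mL.

(b) Volume: 292,000 US gal × 3.785 L/gal = 1,105,220 L.
(b) CYA to add: (72 − 24) = 48 mg/L × 1,105,220 L = 53,050 g cyanuric acid.

(a) 175 L; (b) 53.1 kg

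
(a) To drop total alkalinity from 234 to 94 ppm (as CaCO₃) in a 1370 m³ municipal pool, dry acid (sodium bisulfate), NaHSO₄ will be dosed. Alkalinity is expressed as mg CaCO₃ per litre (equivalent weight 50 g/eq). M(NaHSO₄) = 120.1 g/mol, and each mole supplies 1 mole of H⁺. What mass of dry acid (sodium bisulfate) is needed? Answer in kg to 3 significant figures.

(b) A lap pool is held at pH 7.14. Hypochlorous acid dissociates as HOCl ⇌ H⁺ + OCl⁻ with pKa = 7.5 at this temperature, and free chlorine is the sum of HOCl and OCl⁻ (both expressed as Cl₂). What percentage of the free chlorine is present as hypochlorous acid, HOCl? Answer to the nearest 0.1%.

(a) 461 kg; (b) 69.6%

(a) Volume: 1370 m³ = 1,370,000 L.
(a) Alkalinity to neutralize: (234 − 94) = 140 mg/L as CaCO₃ × 1,370,000 L = 191,800 g as CaCO₃.
(a) Equivalents of H⁺ required: 191,800 ÷ 50 g/eq = 3836 eq = 3836 mol NaHSO₄.
(a) Mass of NaHSO₄: 3836 × 120.1 = 460,700 g.

(b) [OCl⁻]/[HOCl] = 10^(pH − pKa) = 10^(7.14 − 7.5) = 10^-0.36 = 0.4365.
(b) Fraction as HOCl = 1 / (1 + 0.4365) = 0.6961.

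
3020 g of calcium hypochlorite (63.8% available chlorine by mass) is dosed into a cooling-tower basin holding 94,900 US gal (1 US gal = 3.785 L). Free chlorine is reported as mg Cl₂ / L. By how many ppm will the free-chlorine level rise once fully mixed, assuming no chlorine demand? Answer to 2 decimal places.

5.36 ppm

Volume: 94,900 US gal × 3.785 L/gal = 359,196 L.
Available chlorine delivered: 3020 g × 0.638 = 1927 g as Cl₂.
Concentration rise: 1927 g / 359,196 L = 5.364 mg/L = 5.36 ppm.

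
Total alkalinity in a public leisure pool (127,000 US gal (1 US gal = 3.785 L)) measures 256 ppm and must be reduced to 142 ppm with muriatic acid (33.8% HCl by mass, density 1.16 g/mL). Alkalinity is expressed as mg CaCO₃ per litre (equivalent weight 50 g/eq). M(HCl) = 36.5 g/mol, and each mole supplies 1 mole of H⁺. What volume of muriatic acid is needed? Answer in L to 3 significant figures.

Volume: 127,000 US gal × 3.785 L/gal = 480,695 L.
Alkalinity to neutralize: (256 − 142) = 114 mg/L as CaCO₃ × 480,695 L = 54,800 g as CaCO₃.
Equivalents of H⁺ required: 54,800 ÷ 50 g/eq = 1096 eq = 1096 mol HCl.
Mass of HCl: 1096 × 36.5 = 40,000 g.
Mass of 33.8% solution: 40,000 / 0.338 = 118,400 g.
Volume: 118,400 g ÷ 1.16 g/mL = 102,000 mL.

102 L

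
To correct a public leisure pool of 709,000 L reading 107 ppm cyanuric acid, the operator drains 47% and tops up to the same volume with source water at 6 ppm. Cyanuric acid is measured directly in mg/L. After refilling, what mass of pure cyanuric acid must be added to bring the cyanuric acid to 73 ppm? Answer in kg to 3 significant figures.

After draining 47% and refilling: 107 × 0.53 + 6 × 0.47 = 59.53 ppm.
Deficit to target: 73 − 59.53 = 13.47 mg/L.
Mass: 13.47 mg/L × 709,000 L = 9550 g cyanuric acid.

9.55 kg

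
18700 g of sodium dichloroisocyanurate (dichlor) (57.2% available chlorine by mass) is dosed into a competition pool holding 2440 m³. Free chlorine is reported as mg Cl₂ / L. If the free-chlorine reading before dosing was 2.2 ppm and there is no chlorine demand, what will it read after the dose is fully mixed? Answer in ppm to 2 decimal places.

Volume: 2440 m³ = 2,440,000 L.
Available chlorine delivered: 18,700 g × 0.572 = 10,700 g as Cl₂.
Concentration rise: 10,700 g / 2,440,000 L = 4.384 mg/L = 4.38 ppm.
Final FC: 2.2 + 4.38 = 6.58 ppm.

6.58 ppm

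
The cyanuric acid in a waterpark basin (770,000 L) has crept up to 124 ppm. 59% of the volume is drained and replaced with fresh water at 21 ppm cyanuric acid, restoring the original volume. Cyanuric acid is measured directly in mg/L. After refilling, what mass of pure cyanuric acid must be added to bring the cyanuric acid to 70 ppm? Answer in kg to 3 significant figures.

After draining 59% and refilling: 124 × 0.41 + 21 × 0.59 = 63.23 ppm.
Deficit to target: 70 − 63.23 = 6.77 mg/L.
Mass: 6.77 mg/L × 770,000 L = 5213 g cyanuric acid.

5.21 kg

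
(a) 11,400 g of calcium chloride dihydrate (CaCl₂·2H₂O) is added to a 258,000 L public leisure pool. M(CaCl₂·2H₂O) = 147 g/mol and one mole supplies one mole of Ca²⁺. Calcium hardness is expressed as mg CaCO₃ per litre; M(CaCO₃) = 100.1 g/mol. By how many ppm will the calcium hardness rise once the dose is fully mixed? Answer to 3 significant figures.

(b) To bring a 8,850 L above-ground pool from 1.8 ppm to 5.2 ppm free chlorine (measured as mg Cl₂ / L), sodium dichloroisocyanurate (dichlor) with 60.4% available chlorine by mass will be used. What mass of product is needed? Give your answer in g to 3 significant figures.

(a) 30.1 ppm; (b) 49.8 g

(a) Moles of Ca²⁺: 11,400 g ÷ 147 g/mol = 77.55 mol.
(a) As CaCO₃: 77.55 mol × 100.1 g/mol = 7763 g.
(a) Rise: 7763 g / 258,000 L × 1000 = 30.09 mg/L.

(b) Chlorine deficit: 5.2 − 1.8 = 3.4 ppm = 3.4 mg/L as Cl₂.
(b) Cl₂ equivalent needed: 3.4 mg/L × 8,850 L = 30,090 mg = 30.09 g.
(b) Product at 60.4% available chlorine: 30.09 / 0.604 = 49.82 g.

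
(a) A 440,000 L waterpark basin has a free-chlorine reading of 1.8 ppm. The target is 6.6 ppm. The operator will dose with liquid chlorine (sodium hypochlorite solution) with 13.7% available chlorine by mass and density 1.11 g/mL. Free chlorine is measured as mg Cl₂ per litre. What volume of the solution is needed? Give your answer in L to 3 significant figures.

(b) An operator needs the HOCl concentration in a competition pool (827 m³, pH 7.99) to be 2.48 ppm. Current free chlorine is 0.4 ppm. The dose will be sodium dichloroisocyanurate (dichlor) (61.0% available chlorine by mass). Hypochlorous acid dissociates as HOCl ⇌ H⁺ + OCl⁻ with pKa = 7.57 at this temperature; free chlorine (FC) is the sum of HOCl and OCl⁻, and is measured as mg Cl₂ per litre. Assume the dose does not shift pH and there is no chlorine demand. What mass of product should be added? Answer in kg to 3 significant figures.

(a) Chlorine deficit: 6.6 − 1.8 = 4.8 ppm = 4.8 mg/L as Cl₂.
(a) Cl₂ equivalent needed: 4.8 mg/L × 440,000 L = 2,112,000 mg = 2112 g.
(a) Product at 13.7% available chlorine: 2112 / 0.137 = 15,420 g.
(a) Volume at density 1.11 g/mL: 15,420 g ÷ 1.11 g/mL = 13,890 mL.

(b) Volume: 827 m³ = 827,000 L.
(b) [OCl⁻]/[HOCl] = 10^(pH − pKa) = 10^(7.99 − 7.57) = 2.63; fraction as HOCl = 1/(1 + 2.63) = 0.2755.
(b) Free chlorine required for 2.48 ppm HOCl: 2.48 / 0.2755 = 9.003 ppm.
(b) FC to add: 9.003 − 0.4 = 8.603 mg/L as Cl₂.
(b) Cl₂ equivalent: 8.603 mg/L × 827,000 L = 7115 g.
(b) Product at 61.0% available Cl: 7115 / 0.61 = 11,660 g.

(a) 13.9 L; (b) 11.7 kg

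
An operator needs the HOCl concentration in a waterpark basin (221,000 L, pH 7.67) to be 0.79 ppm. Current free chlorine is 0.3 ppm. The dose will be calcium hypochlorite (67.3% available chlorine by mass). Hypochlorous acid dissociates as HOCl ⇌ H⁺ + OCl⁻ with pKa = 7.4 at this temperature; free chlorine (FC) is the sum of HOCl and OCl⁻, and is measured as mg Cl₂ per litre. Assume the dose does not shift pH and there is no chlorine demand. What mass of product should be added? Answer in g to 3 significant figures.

644 g

[OCl⁻]/[HOCl] = 10^(pH − pKa) = 10^(7.67 − 7.4) = 1.862; fraction as HOCl = 1/(1 + 1.862) = 0.3494.
Free chlorine required for 0.79 ppm HOCl: 0.79 / 0.3494 = 2.261 ppm.
FC to add: 2.261 − 0.3 = 1.961 mg/L as Cl₂.
Cl₂ equivalent: 1.961 mg/L × 221,000 L = 433.4 g.
Product at 67.3% available Cl: 433.4 / 0.673 = 644 g.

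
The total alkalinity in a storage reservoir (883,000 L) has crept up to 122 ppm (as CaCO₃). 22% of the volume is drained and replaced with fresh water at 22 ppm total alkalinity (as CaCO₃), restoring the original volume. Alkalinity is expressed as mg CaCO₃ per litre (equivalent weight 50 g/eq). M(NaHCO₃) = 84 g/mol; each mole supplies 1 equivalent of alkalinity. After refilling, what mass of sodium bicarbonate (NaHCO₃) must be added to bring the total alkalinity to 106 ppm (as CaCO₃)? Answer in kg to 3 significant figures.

8.90 kg

After draining 22% and refilling: 122 × 0.78 + 22 × 0.22 = 100 ppm.
Deficit to target: 106 − 100 = 6 mg/L.
As CaCO₃: 6 mg/L × 883,000 L = 5298 g; ÷ 50 g/eq ÷ 1 = 106 mol NaHCO₃.
Mass: 106 × 84 = 8901 g.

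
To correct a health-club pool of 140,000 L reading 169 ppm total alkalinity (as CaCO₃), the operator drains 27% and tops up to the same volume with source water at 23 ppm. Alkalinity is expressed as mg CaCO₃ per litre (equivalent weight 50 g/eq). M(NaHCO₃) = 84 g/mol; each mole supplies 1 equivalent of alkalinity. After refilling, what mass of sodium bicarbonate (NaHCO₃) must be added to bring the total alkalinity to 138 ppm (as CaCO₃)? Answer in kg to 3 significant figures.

1.98 kg

After draining 27% and refilling: 169 × 0.73 + 23 × 0.27 = 129.58 ppm.
Deficit to target: 138 − 129.58 = 8.42 mg/L.
As CaCO₃: 8.42 mg/L × 140,000 L = 1179 g; ÷ 50 g/eq ÷ 1 = 23.58 mol NaHCO₃.
Mass: 23.58 × 84 = 1980 g.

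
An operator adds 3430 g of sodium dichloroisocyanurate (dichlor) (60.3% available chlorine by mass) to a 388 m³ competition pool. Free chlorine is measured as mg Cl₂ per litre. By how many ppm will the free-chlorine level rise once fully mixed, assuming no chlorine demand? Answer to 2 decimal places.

5.33 ppm

Volume: 388 m³ = 388,000 L.
Available chlorine delivered: 3430 g × 0.603 = 2068 g as Cl₂.
Concentration rise: 2068 g / 388,000 L = 5.331 mg/L = 5.33 ppm.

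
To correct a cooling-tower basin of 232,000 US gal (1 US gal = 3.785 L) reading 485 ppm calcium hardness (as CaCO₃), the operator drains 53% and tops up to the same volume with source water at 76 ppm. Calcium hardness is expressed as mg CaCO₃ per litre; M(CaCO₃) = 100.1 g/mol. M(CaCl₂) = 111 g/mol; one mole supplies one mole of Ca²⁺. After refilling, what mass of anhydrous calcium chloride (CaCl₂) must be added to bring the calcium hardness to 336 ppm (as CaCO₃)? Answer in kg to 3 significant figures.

Volume: 232,000 US gal × 3.785 L/gal = 878,120 L.
After draining 53% and refilling: 485 × 0.47 + 76 × 0.53 = 268.23 ppm.
Deficit to target: 336 − 268.23 = 67.77 mg/L.
As CaCO₃: 67.77 mg/L × 878,120 L = 59,510 g; ÷ 100.1 = 594.5 mol Ca²⁺.
Mass: 594.5 × 111 = 65,990 g.

66.0 kg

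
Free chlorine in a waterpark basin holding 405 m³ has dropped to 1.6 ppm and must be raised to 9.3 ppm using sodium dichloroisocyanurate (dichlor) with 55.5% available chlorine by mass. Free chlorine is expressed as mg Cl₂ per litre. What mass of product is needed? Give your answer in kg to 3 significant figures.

5.62 kg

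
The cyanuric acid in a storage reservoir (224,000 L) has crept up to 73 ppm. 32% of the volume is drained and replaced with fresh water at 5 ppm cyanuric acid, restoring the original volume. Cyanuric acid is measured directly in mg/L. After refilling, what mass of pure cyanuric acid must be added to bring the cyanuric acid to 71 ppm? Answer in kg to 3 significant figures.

After draining 32% and refilling: 73 × 0.68 + 5 × 0.32 = 51.24 ppm.
Deficit to target: 71 − 51.24 = 19.76 mg/L.
Mass: 19.76 mg/L × 224,000 L = 4426 g cyanuric acid.

4.43 kg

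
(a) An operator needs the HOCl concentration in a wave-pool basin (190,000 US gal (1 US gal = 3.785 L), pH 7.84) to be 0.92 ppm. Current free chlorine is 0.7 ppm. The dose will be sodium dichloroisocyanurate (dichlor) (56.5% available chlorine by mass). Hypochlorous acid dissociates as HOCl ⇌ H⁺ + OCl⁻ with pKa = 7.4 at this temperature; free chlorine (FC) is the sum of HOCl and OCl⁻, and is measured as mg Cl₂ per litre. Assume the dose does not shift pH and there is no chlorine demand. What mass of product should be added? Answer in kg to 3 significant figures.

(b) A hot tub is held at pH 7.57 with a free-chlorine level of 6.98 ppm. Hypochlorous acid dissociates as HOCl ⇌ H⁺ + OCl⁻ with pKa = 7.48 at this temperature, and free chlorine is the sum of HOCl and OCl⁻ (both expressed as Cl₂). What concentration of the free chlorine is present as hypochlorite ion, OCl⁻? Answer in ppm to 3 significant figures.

(a) Volume: 190,000 US gal × 3.785 L/gal = 719,150 L.
(a) [OCl⁻]/[HOCl] = 10^(pH − pKa) = 10^(7.84 − 7.4) = 2.754; fraction as HOCl = 1/(1 + 2.754) = 0.2664.
(a) Free chlorine required for 0.92 ppm HOCl: 0.92 / 0.2664 = 3.454 ppm.
(a) FC to add: 3.454 − 0.7 = 2.754 mg/L as Cl₂.
(a) Cl₂ equivalent: 2.754 mg/L × 719,150 L = 1980 g.
(a) Product at 56.5% available Cl: 1980 / 0.565 = 3505 g.

(b) [OCl⁻]/[HOCl] = 10^(pH − pKa) = 10^(7.57 − 7.48) = 10^0.09 = 1.23.
(b) Fraction as HOCl = 1 / (1 + 1.23) = 0.4484.
(b) OCl⁻ = (1 − 0.4484) × 6.98 ppm = 3.85 ppm.

(a) 3.51 kg; (b) 3.85 ppm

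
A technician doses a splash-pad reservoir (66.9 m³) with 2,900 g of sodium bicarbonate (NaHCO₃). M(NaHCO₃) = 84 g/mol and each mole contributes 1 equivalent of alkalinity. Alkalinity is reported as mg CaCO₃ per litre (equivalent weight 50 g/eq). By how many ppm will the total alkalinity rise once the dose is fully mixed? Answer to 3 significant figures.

Volume: 66.9 m³ = 66,900 L.
Moles of NaHCO₃: 2,900 g ÷ 84 g/mol = 34.52 mol → 34.52 eq of alkalinity.
As CaCO₃: 34.52 eq × 50 g/eq = 1726 g.
Rise: 1726 g / 66,900 L × 1000 = 25.8 mg/L.

25.8 ppm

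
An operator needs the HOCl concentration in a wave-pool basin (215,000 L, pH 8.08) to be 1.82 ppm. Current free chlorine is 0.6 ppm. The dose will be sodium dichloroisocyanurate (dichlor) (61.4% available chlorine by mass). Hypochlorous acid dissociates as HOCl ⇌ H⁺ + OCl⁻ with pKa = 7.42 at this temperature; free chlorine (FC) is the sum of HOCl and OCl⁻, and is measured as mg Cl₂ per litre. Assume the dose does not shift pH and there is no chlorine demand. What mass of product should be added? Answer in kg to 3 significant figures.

3.34 kg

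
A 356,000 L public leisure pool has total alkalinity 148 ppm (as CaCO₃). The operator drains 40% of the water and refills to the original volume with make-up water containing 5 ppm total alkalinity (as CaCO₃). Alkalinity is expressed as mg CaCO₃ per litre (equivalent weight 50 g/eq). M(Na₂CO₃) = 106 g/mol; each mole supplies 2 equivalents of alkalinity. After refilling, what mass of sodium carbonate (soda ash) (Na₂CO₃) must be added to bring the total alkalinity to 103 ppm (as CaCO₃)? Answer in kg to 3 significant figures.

After draining 40% and refilling: 148 × 0.60 + 5 × 0.40 = 90.8 ppm.
Deficit to target: 103 − 90.8 = 12.2 mg/L.
As CaCO₃: 12.2 mg/L × 356,000 L = 4343 g; ÷ 50 g/eq ÷ 2 = 43.43 mol Na₂CO₃.
Mass: 43.43 × 106 = 4604 g.

4.60 kg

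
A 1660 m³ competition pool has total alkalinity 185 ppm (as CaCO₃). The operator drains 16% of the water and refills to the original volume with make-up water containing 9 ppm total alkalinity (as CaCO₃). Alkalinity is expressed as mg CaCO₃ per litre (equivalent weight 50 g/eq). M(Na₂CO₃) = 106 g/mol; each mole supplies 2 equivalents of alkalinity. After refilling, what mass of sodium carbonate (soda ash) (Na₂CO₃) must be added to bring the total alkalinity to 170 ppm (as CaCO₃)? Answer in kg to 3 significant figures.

23.2 kg

Volume: 1660 m³ = 1,660,000 L.
After draining 16% and refilling: 185 × 0.84 + 9 × 0.16 = 156.84 ppm.
Deficit to target: 170 − 156.84 = 13.16 mg/L.
As CaCO₃: 13.16 mg/L × 1,660,000 L = 21,850 g; ÷ 50 g/eq ÷ 2 = 218.5 mol Na₂CO₃.
Mass: 218.5 × 106 = 23,160 g.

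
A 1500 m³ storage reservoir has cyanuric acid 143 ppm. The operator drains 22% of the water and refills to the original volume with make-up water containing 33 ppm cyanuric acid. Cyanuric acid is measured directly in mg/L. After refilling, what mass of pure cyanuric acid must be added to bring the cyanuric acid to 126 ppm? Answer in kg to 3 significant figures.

Volume: 1500 m³ = 1,500,000 L.
After draining 22% and refilling: 143 × 0.78 + 33 × 0.22 = 118.8 ppm.
Deficit to target: 126 − 118.8 = 7.2 mg/L.
Mass: 7.2 mg/L × 1,500,000 L = 10,800 g cyanuric acid.

10.8 kg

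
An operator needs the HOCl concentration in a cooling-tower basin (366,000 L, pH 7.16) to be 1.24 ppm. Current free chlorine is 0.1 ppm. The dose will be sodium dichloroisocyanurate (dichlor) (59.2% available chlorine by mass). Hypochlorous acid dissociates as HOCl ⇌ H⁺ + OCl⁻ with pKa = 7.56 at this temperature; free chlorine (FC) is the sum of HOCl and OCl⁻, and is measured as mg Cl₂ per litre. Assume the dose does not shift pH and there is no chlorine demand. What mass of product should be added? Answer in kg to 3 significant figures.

1.01 kg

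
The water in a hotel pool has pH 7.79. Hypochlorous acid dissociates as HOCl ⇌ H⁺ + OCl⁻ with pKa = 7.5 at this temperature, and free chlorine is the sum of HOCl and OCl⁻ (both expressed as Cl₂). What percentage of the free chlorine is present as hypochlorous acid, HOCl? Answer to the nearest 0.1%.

33.9%

[OCl⁻]/[HOCl] = 10^(pH − pKa) = 10^(7.79 − 7.5) = 10^0.29 = 1.95.
Fraction as HOCl = 1 / (1 + 1.95) = 0.339.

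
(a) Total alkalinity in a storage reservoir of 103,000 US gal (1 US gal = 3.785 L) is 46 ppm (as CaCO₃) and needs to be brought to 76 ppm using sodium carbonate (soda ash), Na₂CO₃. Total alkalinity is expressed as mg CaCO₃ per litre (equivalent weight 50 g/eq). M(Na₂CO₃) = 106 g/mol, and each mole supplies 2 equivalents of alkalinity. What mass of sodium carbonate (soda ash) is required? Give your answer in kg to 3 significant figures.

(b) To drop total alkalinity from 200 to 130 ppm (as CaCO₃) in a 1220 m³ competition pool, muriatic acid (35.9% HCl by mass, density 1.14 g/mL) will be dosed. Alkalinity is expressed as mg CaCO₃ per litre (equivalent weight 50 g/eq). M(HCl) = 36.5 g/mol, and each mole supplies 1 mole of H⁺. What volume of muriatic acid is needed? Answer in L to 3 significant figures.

(a) 12.4 kg; (b) 152 L

(a) Volume: 103,000 US gal × 3.785 L/gal = 389,855 L.
(a) Alkalinity to add: (76 − 46) = 30 mg/L as CaCO₃ × 389,855 L = 11,700 g as CaCO₃.
(a) Equivalents: 11,700 g ÷ 50 g/eq = 233.9 eq.
(a) Each mole of Na₂CO₃ supplies 2 eq, so 233.9 / 2 = 117 mol.
(a) Mass: 117 mol × 106 g/mol = 12,400 g.

(b) Volume: 1220 m³ = 1,220,000 L.
(b) Alkalinity to neutralize: (200 − 130) = 70 mg/L as CaCO₃ × 1,220,000 L = 85,400 g as CaCO₃.
(b) Equivalents of H⁺ required: 85,400 ÷ 50 g/eq = 1708 eq = 1708 mol HCl.
(b) Mass of HCl: 1708 × 36.5 = 62,340 g.
(b) Mass of 35.9% solution: 62,340 / 0.359 = 173,700 g.
(b) Volume: 173,700 g ÷ 1.14 g/mL = 152,300 mL.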